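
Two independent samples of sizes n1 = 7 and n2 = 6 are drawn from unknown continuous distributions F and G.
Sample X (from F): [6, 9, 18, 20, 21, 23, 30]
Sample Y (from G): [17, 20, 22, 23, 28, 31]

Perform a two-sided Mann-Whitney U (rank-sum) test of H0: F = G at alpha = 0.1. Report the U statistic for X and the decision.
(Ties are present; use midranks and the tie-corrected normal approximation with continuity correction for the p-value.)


Step 1: Combine and sort all 13 observations; assign midranks.
sorted (value, group): (6,X), (9,X), (17,Y), (18,X), (20,X), (20,Y), (21,X), (22,Y), (23,X), (23,Y), (28,Y), (30,X), (31,Y)
ranks: 6->1, 9->2, 17->3, 18->4, 20->5.5, 20->5.5, 21->7, 22->8, 23->9.5, 23->9.5, 28->11, 30->12, 31->13
Step 2: Rank sum for X: R1 = 1 + 2 + 4 + 5.5 + 7 + 9.5 + 12 = 41.
Step 3: U_X = R1 - n1(n1+1)/2 = 41 - 7*8/2 = 41 - 28 = 13.
       U_Y = n1*n2 - U_X = 42 - 13 = 29.
Step 4: Ties are present, so use the tie-corrected normal approximation (with continuity correction) for the p-value.
Step 5: p-value = 0.282651; compare to alpha = 0.1. fail to reject H0.

U_X = 13, p = 0.282651, fail to reject H0 at alpha = 0.1.


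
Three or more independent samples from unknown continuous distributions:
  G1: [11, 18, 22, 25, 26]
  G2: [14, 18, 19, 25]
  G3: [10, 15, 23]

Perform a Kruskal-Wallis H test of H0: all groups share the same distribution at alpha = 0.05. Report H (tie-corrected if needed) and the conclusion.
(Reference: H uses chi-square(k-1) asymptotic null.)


Step 1: Combine all N = 12 observations and assign midranks.
sorted (value, group, rank): (10,G3,1), (11,G1,2), (14,G2,3), (15,G3,4), (18,G1,5.5), (18,G2,5.5), (19,G2,7), (22,G1,8), (23,G3,9), (25,G1,10.5), (25,G2,10.5), (26,G1,12)
Step 2: Sum ranks within each group.
R_1 = 38 (n_1 = 5)
R_2 = 26 (n_2 = 4)
R_3 = 14 (n_3 = 3)
Step 3: H = 12/(N(N+1)) * sum(R_i^2/n_i) - 3(N+1)
     = 12/(12*13) * (38^2/5 + 26^2/4 + 14^2/3) - 3*13
     = 0.076923 * 523.133 - 39
     = 1.241026.
Step 4: Ties present; correction factor C = 1 - 12/(12^3 - 12) = 0.993007. Corrected H = 1.241026 / 0.993007 = 1.249765.
Step 5: Under H0, H ~ chi^2(2); p-value = 0.535324.
Step 6: alpha = 0.05. fail to reject H0.

H = 1.2498, df = 2, p = 0.535324, fail to reject H0.


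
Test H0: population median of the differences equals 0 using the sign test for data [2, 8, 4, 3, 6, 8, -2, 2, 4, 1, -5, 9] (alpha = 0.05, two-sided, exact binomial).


Step 1: Discard zero differences. Original n = 12; n_eff = number of nonzero differences = 12.
Nonzero differences (with sign): +2, +8, +4, +3, +6, +8, -2, +2, +4, +1, -5, +9
Step 2: Count signs: positive = 10, negative = 2.
Step 3: Under H0: P(positive) = 0.5, so the number of positives S ~ Bin(12, 0.5).
Step 4: Two-sided exact p-value = sum of Bin(12,0.5) probabilities at or below the observed probability = 0.038574.
Step 5: alpha = 0.05. reject H0.

n_eff = 12, pos = 10, neg = 2, p = 0.038574, reject H0.


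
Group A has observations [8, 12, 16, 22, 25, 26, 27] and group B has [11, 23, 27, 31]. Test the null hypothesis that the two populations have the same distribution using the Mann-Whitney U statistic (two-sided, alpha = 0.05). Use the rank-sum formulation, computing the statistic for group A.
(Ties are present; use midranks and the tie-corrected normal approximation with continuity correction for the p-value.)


Step 1: Combine and sort all 11 observations; assign midranks.
sorted (value, group): (8,X), (11,Y), (12,X), (16,X), (22,X), (23,Y), (25,X), (26,X), (27,X), (27,Y), (31,Y)
ranks: 8->1, 11->2, 12->3, 16->4, 22->5, 23->6, 25->7, 26->8, 27->9.5, 27->9.5, 31->11
Step 2: Rank sum for X: R1 = 1 + 3 + 4 + 5 + 7 + 8 + 9.5 = 37.5.
Step 3: U_X = R1 - n1(n1+1)/2 = 37.5 - 7*8/2 = 37.5 - 28 = 9.5.
       U_Y = n1*n2 - U_X = 28 - 9.5 = 18.5.
Step 4: Ties are present, so use the tie-corrected normal approximation (with continuity correction) for the p-value.
Step 5: p-value = 0.448659; compare to alpha = 0.05. fail to reject H0.

U_X = 9.5, p = 0.448659, fail to reject H0 at alpha = 0.05.


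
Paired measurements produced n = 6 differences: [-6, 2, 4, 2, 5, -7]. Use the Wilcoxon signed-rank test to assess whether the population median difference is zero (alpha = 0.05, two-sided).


Step 1: Drop any zero differences (none here) and take |d_i|.
|d| = [6, 2, 4, 2, 5, 7]
Step 2: Midrank |d_i| (ties get averaged ranks).
ranks: |6|->5, |2|->1.5, |4|->3, |2|->1.5, |5|->4, |7|->6
Step 3: Attach original signs; sum ranks with positive sign and with negative sign.
W+ = 1.5 + 3 + 1.5 + 4 = 10
W- = 5 + 6 = 11
(Check: W+ + W- = 21 should equal n(n+1)/2 = 21.)
Step 4: Test statistic W = min(W+, W-) = 10.
Step 5: Ties in |d|, so use the tie-corrected normal approximation.
        E[W] = n(n+1)/4 = 6*7/4 = 10.5.
        Tie groups: |d|=2 (t=2); sum(t^3 - t) = 6.
        Var[W] = n(n+1)(2n+1)/24 - sum(t^3-t)/48 = 546/24 - 6/48 = 22.625.
        z = (W - E[W]) / sqrt(Var[W]) = (10 - 10.5) / 4.7566 = -0.1051.
        Two-sided p = 2*Phi(z) = 0.916282.
Step 6: alpha = 0.05. fail to reject H0.

W+ = 10, W- = 11, W = min = 10, p = 0.916282, fail to reject H0.


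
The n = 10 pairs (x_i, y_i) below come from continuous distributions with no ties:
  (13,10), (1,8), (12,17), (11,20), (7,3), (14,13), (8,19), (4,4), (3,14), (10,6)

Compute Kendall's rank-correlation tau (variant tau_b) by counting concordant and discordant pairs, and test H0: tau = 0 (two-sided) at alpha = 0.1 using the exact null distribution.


Step 1: Enumerate the 45 unordered pairs (i,j) with i<j and classify each by sign(x_j-x_i) * sign(y_j-y_i).
  (1,2):dx=-12,dy=-2->C; (1,3):dx=-1,dy=+7->D; (1,4):dx=-2,dy=+10->D; (1,5):dx=-6,dy=-7->C
  (1,6):dx=+1,dy=+3->C; (1,7):dx=-5,dy=+9->D; (1,8):dx=-9,dy=-6->C; (1,9):dx=-10,dy=+4->D
  (1,10):dx=-3,dy=-4->C; (2,3):dx=+11,dy=+9->C; (2,4):dx=+10,dy=+12->C; (2,5):dx=+6,dy=-5->D
  (2,6):dx=+13,dy=+5->C; (2,7):dx=+7,dy=+11->C; (2,8):dx=+3,dy=-4->D; (2,9):dx=+2,dy=+6->C
  (2,10):dx=+9,dy=-2->D; (3,4):dx=-1,dy=+3->D; (3,5):dx=-5,dy=-14->C; (3,6):dx=+2,dy=-4->D
  (3,7):dx=-4,dy=+2->D; (3,8):dx=-8,dy=-13->C; (3,9):dx=-9,dy=-3->C; (3,10):dx=-2,dy=-11->C
  (4,5):dx=-4,dy=-17->C; (4,6):dx=+3,dy=-7->D; (4,7):dx=-3,dy=-1->C; (4,8):dx=-7,dy=-16->C
  (4,9):dx=-8,dy=-6->C; (4,10):dx=-1,dy=-14->C; (5,6):dx=+7,dy=+10->C; (5,7):dx=+1,dy=+16->C
  (5,8):dx=-3,dy=+1->D; (5,9):dx=-4,dy=+11->D; (5,10):dx=+3,dy=+3->C; (6,7):dx=-6,dy=+6->D
  (6,8):dx=-10,dy=-9->C; (6,9):dx=-11,dy=+1->D; (6,10):dx=-4,dy=-7->C; (7,8):dx=-4,dy=-15->C
  (7,9):dx=-5,dy=-5->C; (7,10):dx=+2,dy=-13->D; (8,9):dx=-1,dy=+10->D; (8,10):dx=+6,dy=+2->C
  (9,10):dx=+7,dy=-8->D
Step 2: C = 27, D = 18, total pairs = 45.
Step 3: tau = (C - D)/(n(n-1)/2) = (27 - 18)/45 = 0.200000.
Step 4: Exact two-sided p-value (enumerate n! = 3628800 permutations of y under H0): p = 0.484313.
Step 5: alpha = 0.1. fail to reject H0.

tau_b = 0.2000 (C=27, D=18), p = 0.484313, fail to reject H0.


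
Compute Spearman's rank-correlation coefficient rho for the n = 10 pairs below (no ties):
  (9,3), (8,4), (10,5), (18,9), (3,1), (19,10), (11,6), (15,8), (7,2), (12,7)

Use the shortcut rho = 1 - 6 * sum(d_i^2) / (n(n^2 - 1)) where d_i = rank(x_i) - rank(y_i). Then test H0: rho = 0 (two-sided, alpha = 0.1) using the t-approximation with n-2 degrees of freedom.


Step 1: Rank x and y separately (midranks; no ties here).
rank(x): 9->4, 8->3, 10->5, 18->9, 3->1, 19->10, 11->6, 15->8, 7->2, 12->7
rank(y): 3->3, 4->4, 5->5, 9->9, 1->1, 10->10, 6->6, 8->8, 2->2, 7->7
Step 2: d_i = R_x(i) - R_y(i); compute d_i^2.
  (4-3)^2=1, (3-4)^2=1, (5-5)^2=0, (9-9)^2=0, (1-1)^2=0, (10-10)^2=0, (6-6)^2=0, (8-8)^2=0, (2-2)^2=0, (7-7)^2=0
sum(d^2) = 2.
Step 3: rho = 1 - 6*2 / (10*(10^2 - 1)) = 1 - 12/990 = 0.987879.
Step 4: Under H0, t = rho * sqrt((n-2)/(1-rho^2)) = 18.0003 ~ t(8).
Step 5: Two-sided p-value from the t-distribution with 8 df = 0.000000.
Step 6: alpha = 0.1. reject H0.

rho = 0.9879, p = 0.000000, reject H0 at alpha = 0.1.


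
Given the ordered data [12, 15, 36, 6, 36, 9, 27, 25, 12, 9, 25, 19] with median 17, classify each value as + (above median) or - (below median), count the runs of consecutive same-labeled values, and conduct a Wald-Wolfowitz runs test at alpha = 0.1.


Step 1: Compute median = 17; label A = above, B = below.
Labels in order: BBABABAABBAA  (n_A = 6, n_B = 6)
Step 2: Count runs R = 8.
Step 3: Under H0 (random ordering), E[R] = 2*n_A*n_B/(n_A+n_B) + 1 = 2*6*6/12 + 1 = 7.0000.
        Var[R] = 2*n_A*n_B*(2*n_A*n_B - n_A - n_B) / ((n_A+n_B)^2 * (n_A+n_B-1)) = 4320/1584 = 2.7273.
        SD[R] = 1.6514.
Step 4: Continuity-corrected z = (R - 0.5 - E[R]) / SD[R] = (8 - 0.5 - 7.0000) / 1.6514 = 0.3028.
Step 5: Two-sided p-value via normal approximation = 2*(1 - Phi(|z|)) = 0.762069.
Step 6: alpha = 0.1. fail to reject H0.

R = 8, z = 0.3028, p = 0.762069, fail to reject H0.


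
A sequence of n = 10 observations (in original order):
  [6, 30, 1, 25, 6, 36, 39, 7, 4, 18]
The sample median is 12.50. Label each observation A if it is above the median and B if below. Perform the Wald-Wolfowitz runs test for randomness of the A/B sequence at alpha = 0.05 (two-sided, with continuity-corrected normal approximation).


Step 1: Compute median = 12.50; label A = above, B = below.
Labels in order: BABABAABBA  (n_A = 5, n_B = 5)
Step 2: Count runs R = 8.
Step 3: Under H0 (random ordering), E[R] = 2*n_A*n_B/(n_A+n_B) + 1 = 2*5*5/10 + 1 = 6.0000.
        Var[R] = 2*n_A*n_B*(2*n_A*n_B - n_A - n_B) / ((n_A+n_B)^2 * (n_A+n_B-1)) = 2000/900 = 2.2222.
        SD[R] = 1.4907.
Step 4: Continuity-corrected z = (R - 0.5 - E[R]) / SD[R] = (8 - 0.5 - 6.0000) / 1.4907 = 1.0062.
Step 5: Two-sided p-value via normal approximation = 2*(1 - Phi(|z|)) = 0.314305.
Step 6: alpha = 0.05. fail to reject H0.

R = 8, z = 1.0062, p = 0.314305, fail to reject H0.


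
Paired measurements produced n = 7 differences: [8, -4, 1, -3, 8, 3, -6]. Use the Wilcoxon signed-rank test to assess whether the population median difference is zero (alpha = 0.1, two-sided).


Step 1: Drop any zero differences (none here) and take |d_i|.
|d| = [8, 4, 1, 3, 8, 3, 6]
Step 2: Midrank |d_i| (ties get averaged ranks).
ranks: |8|->6.5, |4|->4, |1|->1, |3|->2.5, |8|->6.5, |3|->2.5, |6|->5
Step 3: Attach original signs; sum ranks with positive sign and with negative sign.
W+ = 6.5 + 1 + 6.5 + 2.5 = 16.5
W- = 4 + 2.5 + 5 = 11.5
(Check: W+ + W- = 28 should equal n(n+1)/2 = 28.)
Step 4: Test statistic W = min(W+, W-) = 11.5.
Step 5: Ties in |d|, so use the tie-corrected normal approximation.
        E[W] = n(n+1)/4 = 7*8/4 = 14.
        Tie groups: |d|=3 (t=2), |d|=8 (t=2); sum(t^3 - t) = 12.
        Var[W] = n(n+1)(2n+1)/24 - sum(t^3-t)/48 = 840/24 - 12/48 = 34.75.
        z = (W - E[W]) / sqrt(Var[W]) = (11.5 - 14) / 5.8949 = -0.4241.
        Two-sided p = 2*Phi(z) = 0.671497.
Step 6: alpha = 0.1. fail to reject H0.

W+ = 16.5, W- = 11.5, W = min = 11.5, p = 0.671497, fail to reject H0.


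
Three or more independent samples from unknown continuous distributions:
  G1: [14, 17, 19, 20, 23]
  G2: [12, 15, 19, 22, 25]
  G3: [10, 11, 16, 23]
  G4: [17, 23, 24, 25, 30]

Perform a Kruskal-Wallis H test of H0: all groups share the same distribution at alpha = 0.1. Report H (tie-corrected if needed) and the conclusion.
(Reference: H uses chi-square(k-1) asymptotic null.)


Step 1: Combine all N = 19 observations and assign midranks.
sorted (value, group, rank): (10,G3,1), (11,G3,2), (12,G2,3), (14,G1,4), (15,G2,5), (16,G3,6), (17,G1,7.5), (17,G4,7.5), (19,G1,9.5), (19,G2,9.5), (20,G1,11), (22,G2,12), (23,G1,14), (23,G3,14), (23,G4,14), (24,G4,16), (25,G2,17.5), (25,G4,17.5), (30,G4,19)
Step 2: Sum ranks within each group.
R_1 = 46 (n_1 = 5)
R_2 = 47 (n_2 = 5)
R_3 = 23 (n_3 = 4)
R_4 = 74 (n_4 = 5)
Step 3: H = 12/(N(N+1)) * sum(R_i^2/n_i) - 3(N+1)
     = 12/(19*20) * (46^2/5 + 47^2/5 + 23^2/4 + 74^2/5) - 3*20
     = 0.031579 * 2092.45 - 60
     = 6.077368.
Step 4: Ties present; correction factor C = 1 - 42/(19^3 - 19) = 0.993860. Corrected H = 6.077368 / 0.993860 = 6.114916.
Step 5: Under H0, H ~ chi^2(3); p-value = 0.106151.
Step 6: alpha = 0.1. fail to reject H0.

H = 6.1149, df = 3, p = 0.106151, fail to reject H0.


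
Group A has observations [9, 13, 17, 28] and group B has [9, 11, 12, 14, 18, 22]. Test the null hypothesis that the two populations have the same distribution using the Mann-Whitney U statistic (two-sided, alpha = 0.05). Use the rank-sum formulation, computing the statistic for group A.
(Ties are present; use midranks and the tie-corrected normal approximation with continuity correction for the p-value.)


Step 1: Combine and sort all 10 observations; assign midranks.
sorted (value, group): (9,X), (9,Y), (11,Y), (12,Y), (13,X), (14,Y), (17,X), (18,Y), (22,Y), (28,X)
ranks: 9->1.5, 9->1.5, 11->3, 12->4, 13->5, 14->6, 17->7, 18->8, 22->9, 28->10
Step 2: Rank sum for X: R1 = 1.5 + 5 + 7 + 10 = 23.5.
Step 3: U_X = R1 - n1(n1+1)/2 = 23.5 - 4*5/2 = 23.5 - 10 = 13.5.
       U_Y = n1*n2 - U_X = 24 - 13.5 = 10.5.
Step 4: Ties are present, so use the tie-corrected normal approximation (with continuity correction) for the p-value.
Step 5: p-value = 0.830664; compare to alpha = 0.05. fail to reject H0.

U_X = 13.5, p = 0.830664, fail to reject H0 at alpha = 0.05.


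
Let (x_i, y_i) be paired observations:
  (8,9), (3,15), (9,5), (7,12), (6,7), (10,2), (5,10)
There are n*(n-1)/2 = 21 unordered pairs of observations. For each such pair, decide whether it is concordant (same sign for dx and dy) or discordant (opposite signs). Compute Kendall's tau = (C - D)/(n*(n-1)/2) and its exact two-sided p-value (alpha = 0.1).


Step 1: Enumerate the 21 unordered pairs (i,j) with i<j and classify each by sign(x_j-x_i) * sign(y_j-y_i).
  (1,2):dx=-5,dy=+6->D; (1,3):dx=+1,dy=-4->D; (1,4):dx=-1,dy=+3->D; (1,5):dx=-2,dy=-2->C
  (1,6):dx=+2,dy=-7->D; (1,7):dx=-3,dy=+1->D; (2,3):dx=+6,dy=-10->D; (2,4):dx=+4,dy=-3->D
  (2,5):dx=+3,dy=-8->D; (2,6):dx=+7,dy=-13->D; (2,7):dx=+2,dy=-5->D; (3,4):dx=-2,dy=+7->D
  (3,5):dx=-3,dy=+2->D; (3,6):dx=+1,dy=-3->D; (3,7):dx=-4,dy=+5->D; (4,5):dx=-1,dy=-5->C
  (4,6):dx=+3,dy=-10->D; (4,7):dx=-2,dy=-2->C; (5,6):dx=+4,dy=-5->D; (5,7):dx=-1,dy=+3->D
  (6,7):dx=-5,dy=+8->D
Step 2: C = 3, D = 18, total pairs = 21.
Step 3: tau = (C - D)/(n(n-1)/2) = (3 - 18)/21 = -0.714286.
Step 4: Exact two-sided p-value (enumerate n! = 5040 permutations of y under H0): p = 0.030159.
Step 5: alpha = 0.1. reject H0.

tau_b = -0.7143 (C=3, D=18), p = 0.030159, reject H0.


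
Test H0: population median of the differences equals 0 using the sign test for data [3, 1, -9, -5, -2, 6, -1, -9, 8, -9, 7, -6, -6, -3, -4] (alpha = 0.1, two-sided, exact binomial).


Step 1: Discard zero differences. Original n = 15; n_eff = number of nonzero differences = 15.
Nonzero differences (with sign): +3, +1, -9, -5, -2, +6, -1, -9, +8, -9, +7, -6, -6, -3, -4
Step 2: Count signs: positive = 5, negative = 10.
Step 3: Under H0: P(positive) = 0.5, so the number of positives S ~ Bin(15, 0.5).
Step 4: Two-sided exact p-value = sum of Bin(15,0.5) probabilities at or below the observed probability = 0.301758.
Step 5: alpha = 0.1. fail to reject H0.

n_eff = 15, pos = 5, neg = 10, p = 0.301758, fail to reject H0.


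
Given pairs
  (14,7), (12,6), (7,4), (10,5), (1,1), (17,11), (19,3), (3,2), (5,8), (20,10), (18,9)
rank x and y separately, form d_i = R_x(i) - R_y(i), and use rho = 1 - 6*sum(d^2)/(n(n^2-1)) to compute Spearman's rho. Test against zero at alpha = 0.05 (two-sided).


Step 1: Rank x and y separately (midranks; no ties here).
rank(x): 14->7, 12->6, 7->4, 10->5, 1->1, 17->8, 19->10, 3->2, 5->3, 20->11, 18->9
rank(y): 7->7, 6->6, 4->4, 5->5, 1->1, 11->11, 3->3, 2->2, 8->8, 10->10, 9->9
Step 2: d_i = R_x(i) - R_y(i); compute d_i^2.
  (7-7)^2=0, (6-6)^2=0, (4-4)^2=0, (5-5)^2=0, (1-1)^2=0, (8-11)^2=9, (10-3)^2=49, (2-2)^2=0, (3-8)^2=25, (11-10)^2=1, (9-9)^2=0
sum(d^2) = 84.
Step 3: rho = 1 - 6*84 / (11*(11^2 - 1)) = 1 - 504/1320 = 0.618182.
Step 4: Under H0, t = rho * sqrt((n-2)/(1-rho^2)) = 2.3594 ~ t(9).
Step 5: Two-sided p-value from the t-distribution with 9 df = 0.042646.
Step 6: alpha = 0.05. reject H0.

rho = 0.6182, p = 0.042646, reject H0 at alpha = 0.05.


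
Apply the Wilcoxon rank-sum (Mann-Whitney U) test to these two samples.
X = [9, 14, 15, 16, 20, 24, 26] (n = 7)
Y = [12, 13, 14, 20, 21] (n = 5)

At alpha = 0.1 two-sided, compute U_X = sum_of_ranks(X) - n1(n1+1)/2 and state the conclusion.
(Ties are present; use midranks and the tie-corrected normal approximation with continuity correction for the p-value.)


Step 1: Combine and sort all 12 observations; assign midranks.
sorted (value, group): (9,X), (12,Y), (13,Y), (14,X), (14,Y), (15,X), (16,X), (20,X), (20,Y), (21,Y), (24,X), (26,X)
ranks: 9->1, 12->2, 13->3, 14->4.5, 14->4.5, 15->6, 16->7, 20->8.5, 20->8.5, 21->10, 24->11, 26->12
Step 2: Rank sum for X: R1 = 1 + 4.5 + 6 + 7 + 8.5 + 11 + 12 = 50.
Step 3: U_X = R1 - n1(n1+1)/2 = 50 - 7*8/2 = 50 - 28 = 22.
       U_Y = n1*n2 - U_X = 35 - 22 = 13.
Step 4: Ties are present, so use the tie-corrected normal approximation (with continuity correction) for the p-value.
Step 5: p-value = 0.514478; compare to alpha = 0.1. fail to reject H0.

U_X = 22, p = 0.514478, fail to reject H0 at alpha = 0.1.


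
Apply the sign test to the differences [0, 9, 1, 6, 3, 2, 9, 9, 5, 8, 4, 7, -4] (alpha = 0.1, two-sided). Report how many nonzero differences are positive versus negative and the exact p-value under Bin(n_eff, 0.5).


Step 1: Discard zero differences. Original n = 13; n_eff = number of nonzero differences = 12.
Nonzero differences (with sign): +9, +1, +6, +3, +2, +9, +9, +5, +8, +4, +7, -4
Step 2: Count signs: positive = 11, negative = 1.
Step 3: Under H0: P(positive) = 0.5, so the number of positives S ~ Bin(12, 0.5).
Step 4: Two-sided exact p-value = sum of Bin(12,0.5) probabilities at or below the observed probability = 0.006348.
Step 5: alpha = 0.1. reject H0.

n_eff = 12, pos = 11, neg = 1, p = 0.006348, reject H0.


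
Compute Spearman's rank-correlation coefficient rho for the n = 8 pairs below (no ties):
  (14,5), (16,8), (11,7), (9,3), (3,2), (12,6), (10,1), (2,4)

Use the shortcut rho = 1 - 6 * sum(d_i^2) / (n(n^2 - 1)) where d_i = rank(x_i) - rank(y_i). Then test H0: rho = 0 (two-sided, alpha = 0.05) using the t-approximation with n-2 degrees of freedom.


Step 1: Rank x and y separately (midranks; no ties here).
rank(x): 14->7, 16->8, 11->5, 9->3, 3->2, 12->6, 10->4, 2->1
rank(y): 5->5, 8->8, 7->7, 3->3, 2->2, 6->6, 1->1, 4->4
Step 2: d_i = R_x(i) - R_y(i); compute d_i^2.
  (7-5)^2=4, (8-8)^2=0, (5-7)^2=4, (3-3)^2=0, (2-2)^2=0, (6-6)^2=0, (4-1)^2=9, (1-4)^2=9
sum(d^2) = 26.
Step 3: rho = 1 - 6*26 / (8*(8^2 - 1)) = 1 - 156/504 = 0.690476.
Step 4: Under H0, t = rho * sqrt((n-2)/(1-rho^2)) = 2.3382 ~ t(6).
Step 5: Two-sided p-value from the t-distribution with 6 df = 0.057990.
Step 6: alpha = 0.05. fail to reject H0.

rho = 0.6905, p = 0.057990, fail to reject H0 at alpha = 0.05.


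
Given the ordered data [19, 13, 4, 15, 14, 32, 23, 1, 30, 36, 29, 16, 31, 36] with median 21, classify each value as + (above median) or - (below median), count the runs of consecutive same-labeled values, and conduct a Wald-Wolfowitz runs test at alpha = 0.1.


Step 1: Compute median = 21; label A = above, B = below.
Labels in order: BBBBBAABAAABAA  (n_A = 7, n_B = 7)
Step 2: Count runs R = 6.
Step 3: Under H0 (random ordering), E[R] = 2*n_A*n_B/(n_A+n_B) + 1 = 2*7*7/14 + 1 = 8.0000.
        Var[R] = 2*n_A*n_B*(2*n_A*n_B - n_A - n_B) / ((n_A+n_B)^2 * (n_A+n_B-1)) = 8232/2548 = 3.2308.
        SD[R] = 1.7974.
Step 4: Continuity-corrected z = (R + 0.5 - E[R]) / SD[R] = (6 + 0.5 - 8.0000) / 1.7974 = -0.8345.
Step 5: Two-sided p-value via normal approximation = 2*(1 - Phi(|z|)) = 0.403986.
Step 6: alpha = 0.1. fail to reject H0.

R = 6, z = -0.8345, p = 0.403986, fail to reject H0.


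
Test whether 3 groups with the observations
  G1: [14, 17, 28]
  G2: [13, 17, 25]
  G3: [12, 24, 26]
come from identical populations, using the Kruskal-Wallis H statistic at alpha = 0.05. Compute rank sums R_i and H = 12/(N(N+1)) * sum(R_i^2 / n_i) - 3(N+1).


Step 1: Combine all N = 9 observations and assign midranks.
sorted (value, group, rank): (12,G3,1), (13,G2,2), (14,G1,3), (17,G1,4.5), (17,G2,4.5), (24,G3,6), (25,G2,7), (26,G3,8), (28,G1,9)
Step 2: Sum ranks within each group.
R_1 = 16.5 (n_1 = 3)
R_2 = 13.5 (n_2 = 3)
R_3 = 15 (n_3 = 3)
Step 3: H = 12/(N(N+1)) * sum(R_i^2/n_i) - 3(N+1)
     = 12/(9*10) * (16.5^2/3 + 13.5^2/3 + 15^2/3) - 3*10
     = 0.133333 * 226.5 - 30
     = 0.200000.
Step 4: Ties present; correction factor C = 1 - 6/(9^3 - 9) = 0.991667. Corrected H = 0.200000 / 0.991667 = 0.201681.
Step 5: Under H0, H ~ chi^2(2); p-value = 0.904077.
Step 6: alpha = 0.05. fail to reject H0.

H = 0.2017, df = 2, p = 0.904077, fail to reject H0.


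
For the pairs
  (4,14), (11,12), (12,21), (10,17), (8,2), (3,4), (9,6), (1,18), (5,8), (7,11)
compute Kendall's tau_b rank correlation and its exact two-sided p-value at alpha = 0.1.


Step 1: Enumerate the 45 unordered pairs (i,j) with i<j and classify each by sign(x_j-x_i) * sign(y_j-y_i).
  (1,2):dx=+7,dy=-2->D; (1,3):dx=+8,dy=+7->C; (1,4):dx=+6,dy=+3->C; (1,5):dx=+4,dy=-12->D
  (1,6):dx=-1,dy=-10->C; (1,7):dx=+5,dy=-8->D; (1,8):dx=-3,dy=+4->D; (1,9):dx=+1,dy=-6->D
  (1,10):dx=+3,dy=-3->D; (2,3):dx=+1,dy=+9->C; (2,4):dx=-1,dy=+5->D; (2,5):dx=-3,dy=-10->C
  (2,6):dx=-8,dy=-8->C; (2,7):dx=-2,dy=-6->C; (2,8):dx=-10,dy=+6->D; (2,9):dx=-6,dy=-4->C
  (2,10):dx=-4,dy=-1->C; (3,4):dx=-2,dy=-4->C; (3,5):dx=-4,dy=-19->C; (3,6):dx=-9,dy=-17->C
  (3,7):dx=-3,dy=-15->C; (3,8):dx=-11,dy=-3->C; (3,9):dx=-7,dy=-13->C; (3,10):dx=-5,dy=-10->C
  (4,5):dx=-2,dy=-15->C; (4,6):dx=-7,dy=-13->C; (4,7):dx=-1,dy=-11->C; (4,8):dx=-9,dy=+1->D
  (4,9):dx=-5,dy=-9->C; (4,10):dx=-3,dy=-6->C; (5,6):dx=-5,dy=+2->D; (5,7):dx=+1,dy=+4->C
  (5,8):dx=-7,dy=+16->D; (5,9):dx=-3,dy=+6->D; (5,10):dx=-1,dy=+9->D; (6,7):dx=+6,dy=+2->C
  (6,8):dx=-2,dy=+14->D; (6,9):dx=+2,dy=+4->C; (6,10):dx=+4,dy=+7->C; (7,8):dx=-8,dy=+12->D
  (7,9):dx=-4,dy=+2->D; (7,10):dx=-2,dy=+5->D; (8,9):dx=+4,dy=-10->D; (8,10):dx=+6,dy=-7->D
  (9,10):dx=+2,dy=+3->C
Step 2: C = 26, D = 19, total pairs = 45.
Step 3: tau = (C - D)/(n(n-1)/2) = (26 - 19)/45 = 0.155556.
Step 4: Exact two-sided p-value (enumerate n! = 3628800 permutations of y under H0): p = 0.600654.
Step 5: alpha = 0.1. fail to reject H0.

tau_b = 0.1556 (C=26, D=19), p = 0.600654, fail to reject H0.


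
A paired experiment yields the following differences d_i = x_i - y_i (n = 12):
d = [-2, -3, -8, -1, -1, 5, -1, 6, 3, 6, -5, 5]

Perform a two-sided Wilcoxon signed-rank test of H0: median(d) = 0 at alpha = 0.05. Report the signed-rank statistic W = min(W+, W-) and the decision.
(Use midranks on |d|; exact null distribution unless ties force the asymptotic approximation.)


Step 1: Drop any zero differences (none here) and take |d_i|.
|d| = [2, 3, 8, 1, 1, 5, 1, 6, 3, 6, 5, 5]
Step 2: Midrank |d_i| (ties get averaged ranks).
ranks: |2|->4, |3|->5.5, |8|->12, |1|->2, |1|->2, |5|->8, |1|->2, |6|->10.5, |3|->5.5, |6|->10.5, |5|->8, |5|->8
Step 3: Attach original signs; sum ranks with positive sign and with negative sign.
W+ = 8 + 10.5 + 5.5 + 10.5 + 8 = 42.5
W- = 4 + 5.5 + 12 + 2 + 2 + 2 + 8 = 35.5
(Check: W+ + W- = 78 should equal n(n+1)/2 = 78.)
Step 4: Test statistic W = min(W+, W-) = 35.5.
Step 5: Ties in |d|, so use the tie-corrected normal approximation.
        E[W] = n(n+1)/4 = 12*13/4 = 39.
        Tie groups: |d|=1 (t=3), |d|=3 (t=2), |d|=5 (t=3), |d|=6 (t=2); sum(t^3 - t) = 60.
        Var[W] = n(n+1)(2n+1)/24 - sum(t^3-t)/48 = 3900/24 - 60/48 = 161.25.
        z = (W - E[W]) / sqrt(Var[W]) = (35.5 - 39) / 12.6984 = -0.2756.
        Two-sided p = 2*Phi(z) = 0.782836.
Step 6: alpha = 0.05. fail to reject H0.

W+ = 42.5, W- = 35.5, W = min = 35.5, p = 0.782836, fail to reject H0.


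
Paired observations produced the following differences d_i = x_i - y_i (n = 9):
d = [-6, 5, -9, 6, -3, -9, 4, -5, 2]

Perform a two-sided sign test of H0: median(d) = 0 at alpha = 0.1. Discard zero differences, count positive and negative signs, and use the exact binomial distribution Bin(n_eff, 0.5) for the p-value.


Step 1: Discard zero differences. Original n = 9; n_eff = number of nonzero differences = 9.
Nonzero differences (with sign): -6, +5, -9, +6, -3, -9, +4, -5, +2
Step 2: Count signs: positive = 4, negative = 5.
Step 3: Under H0: P(positive) = 0.5, so the number of positives S ~ Bin(9, 0.5).
Step 4: Two-sided exact p-value = sum of Bin(9,0.5) probabilities at or below the observed probability = 1.000000.
Step 5: alpha = 0.1. fail to reject H0.

n_eff = 9, pos = 4, neg = 5, p = 1.000000, fail to reject H0.


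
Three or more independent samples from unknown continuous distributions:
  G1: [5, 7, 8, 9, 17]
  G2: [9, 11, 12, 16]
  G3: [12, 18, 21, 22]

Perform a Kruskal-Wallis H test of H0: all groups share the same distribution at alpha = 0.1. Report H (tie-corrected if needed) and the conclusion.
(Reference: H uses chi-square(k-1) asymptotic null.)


Step 1: Combine all N = 13 observations and assign midranks.
sorted (value, group, rank): (5,G1,1), (7,G1,2), (8,G1,3), (9,G1,4.5), (9,G2,4.5), (11,G2,6), (12,G2,7.5), (12,G3,7.5), (16,G2,9), (17,G1,10), (18,G3,11), (21,G3,12), (22,G3,13)
Step 2: Sum ranks within each group.
R_1 = 20.5 (n_1 = 5)
R_2 = 27 (n_2 = 4)
R_3 = 43.5 (n_3 = 4)
Step 3: H = 12/(N(N+1)) * sum(R_i^2/n_i) - 3(N+1)
     = 12/(13*14) * (20.5^2/5 + 27^2/4 + 43.5^2/4) - 3*14
     = 0.065934 * 739.362 - 42
     = 6.749176.
Step 4: Ties present; correction factor C = 1 - 12/(13^3 - 13) = 0.994505. Corrected H = 6.749176 / 0.994505 = 6.786464.
Step 5: Under H0, H ~ chi^2(2); p-value = 0.033600.
Step 6: alpha = 0.1. reject H0.

H = 6.7865, df = 2, p = 0.033600, reject H0.


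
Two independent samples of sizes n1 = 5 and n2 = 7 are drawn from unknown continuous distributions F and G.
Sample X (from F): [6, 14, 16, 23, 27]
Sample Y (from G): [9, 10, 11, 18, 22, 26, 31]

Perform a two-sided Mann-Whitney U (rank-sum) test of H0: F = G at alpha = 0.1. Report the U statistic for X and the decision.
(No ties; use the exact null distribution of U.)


Step 1: Combine and sort all 12 observations; assign midranks.
sorted (value, group): (6,X), (9,Y), (10,Y), (11,Y), (14,X), (16,X), (18,Y), (22,Y), (23,X), (26,Y), (27,X), (31,Y)
ranks: 6->1, 9->2, 10->3, 11->4, 14->5, 16->6, 18->7, 22->8, 23->9, 26->10, 27->11, 31->12
Step 2: Rank sum for X: R1 = 1 + 5 + 6 + 9 + 11 = 32.
Step 3: U_X = R1 - n1(n1+1)/2 = 32 - 5*6/2 = 32 - 15 = 17.
       U_Y = n1*n2 - U_X = 35 - 17 = 18.
Step 4: No ties, so the exact null distribution of U (based on enumerating the C(12,5) = 792 equally likely rank assignments) gives the two-sided p-value.
Step 5: p-value = 1.000000; compare to alpha = 0.1. fail to reject H0.

U_X = 17, p = 1.000000, fail to reject H0 at alpha = 0.1.


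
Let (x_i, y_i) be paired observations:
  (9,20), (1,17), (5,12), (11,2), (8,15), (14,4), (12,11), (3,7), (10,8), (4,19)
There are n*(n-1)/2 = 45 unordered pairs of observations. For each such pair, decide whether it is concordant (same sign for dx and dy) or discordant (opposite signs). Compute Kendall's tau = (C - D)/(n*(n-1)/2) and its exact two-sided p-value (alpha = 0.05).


Step 1: Enumerate the 45 unordered pairs (i,j) with i<j and classify each by sign(x_j-x_i) * sign(y_j-y_i).
  (1,2):dx=-8,dy=-3->C; (1,3):dx=-4,dy=-8->C; (1,4):dx=+2,dy=-18->D; (1,5):dx=-1,dy=-5->C
  (1,6):dx=+5,dy=-16->D; (1,7):dx=+3,dy=-9->D; (1,8):dx=-6,dy=-13->C; (1,9):dx=+1,dy=-12->D
  (1,10):dx=-5,dy=-1->C; (2,3):dx=+4,dy=-5->D; (2,4):dx=+10,dy=-15->D; (2,5):dx=+7,dy=-2->D
  (2,6):dx=+13,dy=-13->D; (2,7):dx=+11,dy=-6->D; (2,8):dx=+2,dy=-10->D; (2,9):dx=+9,dy=-9->D
  (2,10):dx=+3,dy=+2->C; (3,4):dx=+6,dy=-10->D; (3,5):dx=+3,dy=+3->C; (3,6):dx=+9,dy=-8->D
  (3,7):dx=+7,dy=-1->D; (3,8):dx=-2,dy=-5->C; (3,9):dx=+5,dy=-4->D; (3,10):dx=-1,dy=+7->D
  (4,5):dx=-3,dy=+13->D; (4,6):dx=+3,dy=+2->C; (4,7):dx=+1,dy=+9->C; (4,8):dx=-8,dy=+5->D
  (4,9):dx=-1,dy=+6->D; (4,10):dx=-7,dy=+17->D; (5,6):dx=+6,dy=-11->D; (5,7):dx=+4,dy=-4->D
  (5,8):dx=-5,dy=-8->C; (5,9):dx=+2,dy=-7->D; (5,10):dx=-4,dy=+4->D; (6,7):dx=-2,dy=+7->D
  (6,8):dx=-11,dy=+3->D; (6,9):dx=-4,dy=+4->D; (6,10):dx=-10,dy=+15->D; (7,8):dx=-9,dy=-4->C
  (7,9):dx=-2,dy=-3->C; (7,10):dx=-8,dy=+8->D; (8,9):dx=+7,dy=+1->C; (8,10):dx=+1,dy=+12->C
  (9,10):dx=-6,dy=+11->D
Step 2: C = 15, D = 30, total pairs = 45.
Step 3: tau = (C - D)/(n(n-1)/2) = (15 - 30)/45 = -0.333333.
Step 4: Exact two-sided p-value (enumerate n! = 3628800 permutations of y under H0): p = 0.216373.
Step 5: alpha = 0.05. fail to reject H0.

tau_b = -0.3333 (C=15, D=30), p = 0.216373, fail to reject H0.


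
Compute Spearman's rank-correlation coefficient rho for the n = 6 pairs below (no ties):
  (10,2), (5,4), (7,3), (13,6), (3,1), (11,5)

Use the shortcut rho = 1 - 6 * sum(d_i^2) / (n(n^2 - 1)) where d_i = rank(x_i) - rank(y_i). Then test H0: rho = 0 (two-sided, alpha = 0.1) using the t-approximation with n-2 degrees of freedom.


Step 1: Rank x and y separately (midranks; no ties here).
rank(x): 10->4, 5->2, 7->3, 13->6, 3->1, 11->5
rank(y): 2->2, 4->4, 3->3, 6->6, 1->1, 5->5
Step 2: d_i = R_x(i) - R_y(i); compute d_i^2.
  (4-2)^2=4, (2-4)^2=4, (3-3)^2=0, (6-6)^2=0, (1-1)^2=0, (5-5)^2=0
sum(d^2) = 8.
Step 3: rho = 1 - 6*8 / (6*(6^2 - 1)) = 1 - 48/210 = 0.771429.
Step 4: Under H0, t = rho * sqrt((n-2)/(1-rho^2)) = 2.4247 ~ t(4).
Step 5: Two-sided p-value from the t-distribution with 4 df = 0.072397.
Step 6: alpha = 0.1. reject H0.

rho = 0.7714, p = 0.072397, reject H0 at alpha = 0.1.


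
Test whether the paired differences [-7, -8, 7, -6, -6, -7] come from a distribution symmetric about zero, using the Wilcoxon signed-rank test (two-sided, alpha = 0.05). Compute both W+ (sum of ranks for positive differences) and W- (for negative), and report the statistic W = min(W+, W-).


Step 1: Drop any zero differences (none here) and take |d_i|.
|d| = [7, 8, 7, 6, 6, 7]
Step 2: Midrank |d_i| (ties get averaged ranks).
ranks: |7|->4, |8|->6, |7|->4, |6|->1.5, |6|->1.5, |7|->4
Step 3: Attach original signs; sum ranks with positive sign and with negative sign.
W+ = 4 = 4
W- = 4 + 6 + 1.5 + 1.5 + 4 = 17
(Check: W+ + W- = 21 should equal n(n+1)/2 = 21.)
Step 4: Test statistic W = min(W+, W-) = 4.
Step 5: Ties in |d|, so use the tie-corrected normal approximation.
        E[W] = n(n+1)/4 = 6*7/4 = 10.5.
        Tie groups: |d|=6 (t=2), |d|=7 (t=3); sum(t^3 - t) = 30.
        Var[W] = n(n+1)(2n+1)/24 - sum(t^3-t)/48 = 546/24 - 30/48 = 22.125.
        z = (W - E[W]) / sqrt(Var[W]) = (4 - 10.5) / 4.7037 = -1.3819.
        Two-sided p = 2*Phi(z) = 0.167007.
Step 6: alpha = 0.05. fail to reject H0.

W+ = 4, W- = 17, W = min = 4, p = 0.167007, fail to reject H0.


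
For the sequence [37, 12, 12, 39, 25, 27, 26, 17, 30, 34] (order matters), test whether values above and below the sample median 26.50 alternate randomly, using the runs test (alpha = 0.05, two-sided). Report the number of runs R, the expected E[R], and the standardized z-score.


Step 1: Compute median = 26.50; label A = above, B = below.
Labels in order: ABBABABBAA  (n_A = 5, n_B = 5)
Step 2: Count runs R = 7.
Step 3: Under H0 (random ordering), E[R] = 2*n_A*n_B/(n_A+n_B) + 1 = 2*5*5/10 + 1 = 6.0000.
        Var[R] = 2*n_A*n_B*(2*n_A*n_B - n_A - n_B) / ((n_A+n_B)^2 * (n_A+n_B-1)) = 2000/900 = 2.2222.
        SD[R] = 1.4907.
Step 4: Continuity-corrected z = (R - 0.5 - E[R]) / SD[R] = (7 - 0.5 - 6.0000) / 1.4907 = 0.3354.
Step 5: Two-sided p-value via normal approximation = 2*(1 - Phi(|z|)) = 0.737316.
Step 6: alpha = 0.05. fail to reject H0.

R = 7, z = 0.3354, p = 0.737316, fail to reject H0.


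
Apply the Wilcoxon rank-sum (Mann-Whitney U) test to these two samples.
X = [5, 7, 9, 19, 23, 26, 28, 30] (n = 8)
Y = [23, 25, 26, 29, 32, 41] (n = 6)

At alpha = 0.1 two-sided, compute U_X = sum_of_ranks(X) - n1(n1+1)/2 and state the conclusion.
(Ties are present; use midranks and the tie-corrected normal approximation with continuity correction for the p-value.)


Step 1: Combine and sort all 14 observations; assign midranks.
sorted (value, group): (5,X), (7,X), (9,X), (19,X), (23,X), (23,Y), (25,Y), (26,X), (26,Y), (28,X), (29,Y), (30,X), (32,Y), (41,Y)
ranks: 5->1, 7->2, 9->3, 19->4, 23->5.5, 23->5.5, 25->7, 26->8.5, 26->8.5, 28->10, 29->11, 30->12, 32->13, 41->14
Step 2: Rank sum for X: R1 = 1 + 2 + 3 + 4 + 5.5 + 8.5 + 10 + 12 = 46.
Step 3: U_X = R1 - n1(n1+1)/2 = 46 - 8*9/2 = 46 - 36 = 10.
       U_Y = n1*n2 - U_X = 48 - 10 = 38.
Step 4: Ties are present, so use the tie-corrected normal approximation (with continuity correction) for the p-value.
Step 5: p-value = 0.080692; compare to alpha = 0.1. reject H0.

U_X = 10, p = 0.080692, reject H0 at alpha = 0.1.


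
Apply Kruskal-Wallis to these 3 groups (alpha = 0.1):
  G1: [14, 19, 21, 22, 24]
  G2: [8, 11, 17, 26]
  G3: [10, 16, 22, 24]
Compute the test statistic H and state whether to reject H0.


Step 1: Combine all N = 13 observations and assign midranks.
sorted (value, group, rank): (8,G2,1), (10,G3,2), (11,G2,3), (14,G1,4), (16,G3,5), (17,G2,6), (19,G1,7), (21,G1,8), (22,G1,9.5), (22,G3,9.5), (24,G1,11.5), (24,G3,11.5), (26,G2,13)
Step 2: Sum ranks within each group.
R_1 = 40 (n_1 = 5)
R_2 = 23 (n_2 = 4)
R_3 = 28 (n_3 = 4)
Step 3: H = 12/(N(N+1)) * sum(R_i^2/n_i) - 3(N+1)
     = 12/(13*14) * (40^2/5 + 23^2/4 + 28^2/4) - 3*14
     = 0.065934 * 648.25 - 42
     = 0.741758.
Step 4: Ties present; correction factor C = 1 - 12/(13^3 - 13) = 0.994505. Corrected H = 0.741758 / 0.994505 = 0.745856.
Step 5: Under H0, H ~ chi^2(2); p-value = 0.688715.
Step 6: alpha = 0.1. fail to reject H0.

H = 0.7459, df = 2, p = 0.688715, fail to reject H0.


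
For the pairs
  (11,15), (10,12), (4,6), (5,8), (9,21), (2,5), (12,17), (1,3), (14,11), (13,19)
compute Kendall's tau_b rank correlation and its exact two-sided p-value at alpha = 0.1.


Step 1: Enumerate the 45 unordered pairs (i,j) with i<j and classify each by sign(x_j-x_i) * sign(y_j-y_i).
  (1,2):dx=-1,dy=-3->C; (1,3):dx=-7,dy=-9->C; (1,4):dx=-6,dy=-7->C; (1,5):dx=-2,dy=+6->D
  (1,6):dx=-9,dy=-10->C; (1,7):dx=+1,dy=+2->C; (1,8):dx=-10,dy=-12->C; (1,9):dx=+3,dy=-4->D
  (1,10):dx=+2,dy=+4->C; (2,3):dx=-6,dy=-6->C; (2,4):dx=-5,dy=-4->C; (2,5):dx=-1,dy=+9->D
  (2,6):dx=-8,dy=-7->C; (2,7):dx=+2,dy=+5->C; (2,8):dx=-9,dy=-9->C; (2,9):dx=+4,dy=-1->D
  (2,10):dx=+3,dy=+7->C; (3,4):dx=+1,dy=+2->C; (3,5):dx=+5,dy=+15->C; (3,6):dx=-2,dy=-1->C
  (3,7):dx=+8,dy=+11->C; (3,8):dx=-3,dy=-3->C; (3,9):dx=+10,dy=+5->C; (3,10):dx=+9,dy=+13->C
  (4,5):dx=+4,dy=+13->C; (4,6):dx=-3,dy=-3->C; (4,7):dx=+7,dy=+9->C; (4,8):dx=-4,dy=-5->C
  (4,9):dx=+9,dy=+3->C; (4,10):dx=+8,dy=+11->C; (5,6):dx=-7,dy=-16->C; (5,7):dx=+3,dy=-4->D
  (5,8):dx=-8,dy=-18->C; (5,9):dx=+5,dy=-10->D; (5,10):dx=+4,dy=-2->D; (6,7):dx=+10,dy=+12->C
  (6,8):dx=-1,dy=-2->C; (6,9):dx=+12,dy=+6->C; (6,10):dx=+11,dy=+14->C; (7,8):dx=-11,dy=-14->C
  (7,9):dx=+2,dy=-6->D; (7,10):dx=+1,dy=+2->C; (8,9):dx=+13,dy=+8->C; (8,10):dx=+12,dy=+16->C
  (9,10):dx=-1,dy=+8->D
Step 2: C = 36, D = 9, total pairs = 45.
Step 3: tau = (C - D)/(n(n-1)/2) = (36 - 9)/45 = 0.600000.
Step 4: Exact two-sided p-value (enumerate n! = 3628800 permutations of y under H0): p = 0.016666.
Step 5: alpha = 0.1. reject H0.

tau_b = 0.6000 (C=36, D=9), p = 0.016666, reject H0.


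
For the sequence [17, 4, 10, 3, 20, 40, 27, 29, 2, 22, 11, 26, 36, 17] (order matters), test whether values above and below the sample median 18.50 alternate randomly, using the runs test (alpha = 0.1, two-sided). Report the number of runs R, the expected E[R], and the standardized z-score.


Step 1: Compute median = 18.50; label A = above, B = below.
Labels in order: BBBBAAAABABAAB  (n_A = 7, n_B = 7)
Step 2: Count runs R = 7.
Step 3: Under H0 (random ordering), E[R] = 2*n_A*n_B/(n_A+n_B) + 1 = 2*7*7/14 + 1 = 8.0000.
        Var[R] = 2*n_A*n_B*(2*n_A*n_B - n_A - n_B) / ((n_A+n_B)^2 * (n_A+n_B-1)) = 8232/2548 = 3.2308.
        SD[R] = 1.7974.
Step 4: Continuity-corrected z = (R + 0.5 - E[R]) / SD[R] = (7 + 0.5 - 8.0000) / 1.7974 = -0.2782.
Step 5: Two-sided p-value via normal approximation = 2*(1 - Phi(|z|)) = 0.780879.
Step 6: alpha = 0.1. fail to reject H0.

R = 7, z = -0.2782, p = 0.780879, fail to reject H0.


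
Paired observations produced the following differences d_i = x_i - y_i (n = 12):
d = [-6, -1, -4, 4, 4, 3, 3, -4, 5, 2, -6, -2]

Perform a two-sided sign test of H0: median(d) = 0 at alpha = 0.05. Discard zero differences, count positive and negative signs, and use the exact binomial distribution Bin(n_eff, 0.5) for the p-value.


Step 1: Discard zero differences. Original n = 12; n_eff = number of nonzero differences = 12.
Nonzero differences (with sign): -6, -1, -4, +4, +4, +3, +3, -4, +5, +2, -6, -2
Step 2: Count signs: positive = 6, negative = 6.
Step 3: Under H0: P(positive) = 0.5, so the number of positives S ~ Bin(12, 0.5).
Step 4: Two-sided exact p-value = sum of Bin(12,0.5) probabilities at or below the observed probability = 1.000000.
Step 5: alpha = 0.05. fail to reject H0.

n_eff = 12, pos = 6, neg = 6, p = 1.000000, fail to reject H0.


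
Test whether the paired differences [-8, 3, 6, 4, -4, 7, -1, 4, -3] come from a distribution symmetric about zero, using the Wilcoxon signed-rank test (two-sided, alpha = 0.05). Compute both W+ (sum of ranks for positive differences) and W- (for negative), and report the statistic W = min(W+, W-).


Step 1: Drop any zero differences (none here) and take |d_i|.
|d| = [8, 3, 6, 4, 4, 7, 1, 4, 3]
Step 2: Midrank |d_i| (ties get averaged ranks).
ranks: |8|->9, |3|->2.5, |6|->7, |4|->5, |4|->5, |7|->8, |1|->1, |4|->5, |3|->2.5
Step 3: Attach original signs; sum ranks with positive sign and with negative sign.
W+ = 2.5 + 7 + 5 + 8 + 5 = 27.5
W- = 9 + 5 + 1 + 2.5 = 17.5
(Check: W+ + W- = 45 should equal n(n+1)/2 = 45.)
Step 4: Test statistic W = min(W+, W-) = 17.5.
Step 5: Ties in |d|, so use the tie-corrected normal approximation.
        E[W] = n(n+1)/4 = 9*10/4 = 22.5.
        Tie groups: |d|=3 (t=2), |d|=4 (t=3); sum(t^3 - t) = 30.
        Var[W] = n(n+1)(2n+1)/24 - sum(t^3-t)/48 = 1710/24 - 30/48 = 70.625.
        z = (W - E[W]) / sqrt(Var[W]) = (17.5 - 22.5) / 8.4039 = -0.5950.
        Two-sided p = 2*Phi(z) = 0.551867.
Step 6: alpha = 0.05. fail to reject H0.

W+ = 27.5, W- = 17.5, W = min = 17.5, p = 0.551867, fail to reject H0.


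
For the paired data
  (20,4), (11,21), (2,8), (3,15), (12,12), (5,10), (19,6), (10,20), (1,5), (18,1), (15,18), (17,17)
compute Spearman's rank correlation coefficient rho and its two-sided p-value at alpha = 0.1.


Step 1: Rank x and y separately (midranks; no ties here).
rank(x): 20->12, 11->6, 2->2, 3->3, 12->7, 5->4, 19->11, 10->5, 1->1, 18->10, 15->8, 17->9
rank(y): 4->2, 21->12, 8->5, 15->8, 12->7, 10->6, 6->4, 20->11, 5->3, 1->1, 18->10, 17->9
Step 2: d_i = R_x(i) - R_y(i); compute d_i^2.
  (12-2)^2=100, (6-12)^2=36, (2-5)^2=9, (3-8)^2=25, (7-7)^2=0, (4-6)^2=4, (11-4)^2=49, (5-11)^2=36, (1-3)^2=4, (10-1)^2=81, (8-10)^2=4, (9-9)^2=0
sum(d^2) = 348.
Step 3: rho = 1 - 6*348 / (12*(12^2 - 1)) = 1 - 2088/1716 = -0.216783.
Step 4: Under H0, t = rho * sqrt((n-2)/(1-rho^2)) = -0.7022 ~ t(10).
Step 5: Two-sided p-value from the t-distribution with 10 df = 0.498556.
Step 6: alpha = 0.1. fail to reject H0.

rho = -0.2168, p = 0.498556, fail to reject H0 at alpha = 0.1.


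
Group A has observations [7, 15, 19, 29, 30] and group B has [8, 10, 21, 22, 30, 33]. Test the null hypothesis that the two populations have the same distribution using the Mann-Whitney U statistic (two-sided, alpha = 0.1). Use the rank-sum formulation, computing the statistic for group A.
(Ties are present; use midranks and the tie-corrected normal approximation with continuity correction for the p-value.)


Step 1: Combine and sort all 11 observations; assign midranks.
sorted (value, group): (7,X), (8,Y), (10,Y), (15,X), (19,X), (21,Y), (22,Y), (29,X), (30,X), (30,Y), (33,Y)
ranks: 7->1, 8->2, 10->3, 15->4, 19->5, 21->6, 22->7, 29->8, 30->9.5, 30->9.5, 33->11
Step 2: Rank sum for X: R1 = 1 + 4 + 5 + 8 + 9.5 = 27.5.
Step 3: U_X = R1 - n1(n1+1)/2 = 27.5 - 5*6/2 = 27.5 - 15 = 12.5.
       U_Y = n1*n2 - U_X = 30 - 12.5 = 17.5.
Step 4: Ties are present, so use the tie-corrected normal approximation (with continuity correction) for the p-value.
Step 5: p-value = 0.714379; compare to alpha = 0.1. fail to reject H0.

U_X = 12.5, p = 0.714379, fail to reject H0 at alpha = 0.1.
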